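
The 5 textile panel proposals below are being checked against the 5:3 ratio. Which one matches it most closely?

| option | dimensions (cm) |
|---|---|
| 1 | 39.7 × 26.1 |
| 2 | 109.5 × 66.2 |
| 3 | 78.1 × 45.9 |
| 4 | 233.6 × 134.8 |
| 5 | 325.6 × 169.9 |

Target 5:3 ≈ 1.667.
1: 1.521 (Δ0.146)  2: 1.654 (Δ0.013)  3: 1.702 (Δ0.035)  4: 1.733 (Δ0.066)  5: 1.916 (Δ0.249)

2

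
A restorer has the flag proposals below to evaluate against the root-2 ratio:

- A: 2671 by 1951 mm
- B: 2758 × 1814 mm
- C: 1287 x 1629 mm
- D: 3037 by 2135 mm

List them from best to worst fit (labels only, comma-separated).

Ratios: A = 2671 / 1951 ≈ 1.369; B = 2758 / 1814 ≈ 1.520; C = 1629 / 1287 ≈ 1.266; D = 3037 / 2135 ≈ 1.422.
|Δ from 1.414|: A 0.045; B 0.106; C 0.148; D 0.008.

D, A, B, C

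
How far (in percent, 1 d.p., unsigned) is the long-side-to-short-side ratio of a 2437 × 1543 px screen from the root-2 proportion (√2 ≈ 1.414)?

11.7%

Ratio = 2437 / 1543 ≈ 1.5794.
Ideal root-2 ≈ 1.4142. |1.5794 − 1.4142| / 1.4142 ≈ 11.68% → 11.7%.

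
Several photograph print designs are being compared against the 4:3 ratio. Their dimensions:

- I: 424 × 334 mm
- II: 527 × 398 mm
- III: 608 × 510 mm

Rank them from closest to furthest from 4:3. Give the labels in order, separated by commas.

II, I, III

Ratios: I = 424 / 334 ≈ 1.269; II = 527 / 398 ≈ 1.324; III = 608 / 510 ≈ 1.192.
|Δ from 1.333|: I 0.064; II 0.009; III 0.141.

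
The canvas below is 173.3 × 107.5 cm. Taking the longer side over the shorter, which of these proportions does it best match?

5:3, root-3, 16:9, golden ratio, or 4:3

golden ratio

173.3/107.5 ≈ 1.612. Nearest candidates are golden ratio (1.618, off by 0.006) and 5:3 (1.667, off by 0.055).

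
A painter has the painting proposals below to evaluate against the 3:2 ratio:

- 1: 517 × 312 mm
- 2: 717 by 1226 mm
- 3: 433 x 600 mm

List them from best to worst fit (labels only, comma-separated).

Ratios: 1 = 517 / 312 ≈ 1.657; 2 = 1226 / 717 ≈ 1.710; 3 = 600 / 433 ≈ 1.386.
|Δ from 1.500|: 1 0.157; 2 0.210; 3 0.114.

3, 1, 2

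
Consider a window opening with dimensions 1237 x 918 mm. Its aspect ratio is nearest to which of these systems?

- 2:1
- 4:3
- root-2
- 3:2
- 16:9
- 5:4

Ratio = 1237 / 918 ≈ 1.347.
Distances: 2:1 2.000 (Δ 0.653); 4:3 1.333 (Δ 0.014); root-2 1.414 (Δ 0.067); 3:2 1.500 (Δ 0.153); 16:9 1.778 (Δ 0.431); 5:4 1.250 (Δ 0.097).

4:3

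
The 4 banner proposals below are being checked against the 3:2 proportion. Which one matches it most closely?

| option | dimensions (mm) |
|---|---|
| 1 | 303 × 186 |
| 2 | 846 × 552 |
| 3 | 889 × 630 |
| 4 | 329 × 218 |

Target 3:2 ≈ 1.500.
1: 1.629 (Δ0.129)  2: 1.533 (Δ0.033)  3: 1.411 (Δ0.089)  4: 1.509 (Δ0.009)

4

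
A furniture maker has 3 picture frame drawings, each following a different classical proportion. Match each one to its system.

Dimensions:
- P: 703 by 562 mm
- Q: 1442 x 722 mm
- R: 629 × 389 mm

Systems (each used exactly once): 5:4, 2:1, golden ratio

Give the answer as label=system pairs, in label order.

P = 703/562 ≈ 1.251 → 5:4 (1.250)
Q = 1442/722 ≈ 1.997 → 2:1 (2.000)
R = 629/389 ≈ 1.617 → golden ratio (1.618)

P=5:4, Q=2:1, R=golden ratio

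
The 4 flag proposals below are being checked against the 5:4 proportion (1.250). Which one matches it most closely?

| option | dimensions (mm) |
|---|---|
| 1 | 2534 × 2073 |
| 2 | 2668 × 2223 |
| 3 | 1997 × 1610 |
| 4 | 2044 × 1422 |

Ratios (long/short): 1 ≈ 1.222; 2 ≈ 1.200; 3 ≈ 1.240; 4 ≈ 1.437.
5:4 ≈ 1.250; option 3 is nearest (Δ 0.010).

3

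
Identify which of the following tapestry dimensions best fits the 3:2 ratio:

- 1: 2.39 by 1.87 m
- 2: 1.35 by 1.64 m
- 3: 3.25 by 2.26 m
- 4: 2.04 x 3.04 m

4

Target 3:2 ≈ 1.500.
1: 1.278 (Δ0.222)  2: 1.215 (Δ0.285)  3: 1.438 (Δ0.062)  4: 1.490 (Δ0.010)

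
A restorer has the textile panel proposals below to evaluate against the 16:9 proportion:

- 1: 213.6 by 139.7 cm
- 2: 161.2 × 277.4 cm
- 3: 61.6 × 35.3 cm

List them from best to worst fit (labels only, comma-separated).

3, 2, 1

1: 213.6/139.7 ≈ 1.529 → |1.529 − 1.778| = 0.249
2: 277.4/161.2 ≈ 1.721 → |1.721 − 1.778| = 0.057
3: 61.6/35.3 ≈ 1.745 → |1.745 − 1.778| = 0.033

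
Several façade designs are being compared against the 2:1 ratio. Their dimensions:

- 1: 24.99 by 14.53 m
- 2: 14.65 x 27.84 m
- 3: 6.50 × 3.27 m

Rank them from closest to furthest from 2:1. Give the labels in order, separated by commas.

3, 2, 1

1: 24.99/14.53 ≈ 1.720 → |1.720 − 2.000| = 0.280
2: 27.84/14.65 ≈ 1.900 → |1.900 − 2.000| = 0.100
3: 6.50/3.27 ≈ 1.988 → |1.988 − 2.000| = 0.012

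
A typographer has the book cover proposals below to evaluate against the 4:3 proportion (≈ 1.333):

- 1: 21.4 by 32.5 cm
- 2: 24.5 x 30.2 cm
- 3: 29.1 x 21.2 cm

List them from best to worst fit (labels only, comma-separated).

3, 2, 1

1: 32.5/21.4 ≈ 1.519 → |1.519 − 1.333| = 0.186
2: 30.2/24.5 ≈ 1.233 → |1.233 − 1.333| = 0.100
3: 29.1/21.2 ≈ 1.373 → |1.373 − 1.333| = 0.040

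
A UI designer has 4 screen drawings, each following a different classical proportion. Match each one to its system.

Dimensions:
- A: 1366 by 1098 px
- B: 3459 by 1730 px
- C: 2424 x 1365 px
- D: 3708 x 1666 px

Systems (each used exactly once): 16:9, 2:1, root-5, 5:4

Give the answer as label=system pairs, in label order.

A=5:4, B=2:1, C=16:9, D=root-5

A = 1366/1098 ≈ 1.244 → 5:4 (1.250)
B = 3459/1730 ≈ 1.999 → 2:1 (2.000)
C = 2424/1365 ≈ 1.776 → 16:9 (1.778)
D = 3708/1666 ≈ 2.226 → root-5 (2.236)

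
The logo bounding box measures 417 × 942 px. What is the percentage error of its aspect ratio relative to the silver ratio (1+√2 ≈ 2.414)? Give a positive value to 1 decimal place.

Ratio = 942 / 417 ≈ 2.2590.
Ideal silver ratio ≈ 2.4142. |2.2590 − 2.4142| / 2.4142 ≈ 6.43% → 6.4%.

6.4%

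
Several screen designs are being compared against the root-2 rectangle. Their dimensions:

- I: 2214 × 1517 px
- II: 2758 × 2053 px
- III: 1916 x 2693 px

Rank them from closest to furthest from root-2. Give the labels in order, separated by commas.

III, I, II

Ratios: I = 2214 / 1517 ≈ 1.459; II = 2758 / 2053 ≈ 1.343; III = 2693 / 1916 ≈ 1.406.
|Δ from 1.414|: I 0.045; II 0.071; III 0.008.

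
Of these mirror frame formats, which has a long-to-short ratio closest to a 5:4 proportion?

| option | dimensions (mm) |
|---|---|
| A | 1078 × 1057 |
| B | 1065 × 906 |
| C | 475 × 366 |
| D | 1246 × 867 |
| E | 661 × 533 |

Ratios (long/short): A ≈ 1.020; B ≈ 1.175; C ≈ 1.298; D ≈ 1.437; E ≈ 1.240.
5:4 ≈ 1.250; option E is nearest (Δ 0.010).

E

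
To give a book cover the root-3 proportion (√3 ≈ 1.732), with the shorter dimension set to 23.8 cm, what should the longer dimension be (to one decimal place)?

root-3 ≈ 1.73205.
Longer side = 23.8 × 1.73205 ≈ 41.223 → 41.2 cm.

41.2 cm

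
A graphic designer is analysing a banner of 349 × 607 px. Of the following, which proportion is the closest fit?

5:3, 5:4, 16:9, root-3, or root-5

607/349 ≈ 1.739. Nearest candidates are root-3 (1.732, off by 0.007) and 16:9 (1.778, off by 0.039).

root-3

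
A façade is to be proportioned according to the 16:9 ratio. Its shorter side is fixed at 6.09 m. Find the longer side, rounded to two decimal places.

10.83 m

16:9 ≈ 1.77778.
Longer side = 6.09 × 1.77778 ≈ 10.8267 → 10.83 m.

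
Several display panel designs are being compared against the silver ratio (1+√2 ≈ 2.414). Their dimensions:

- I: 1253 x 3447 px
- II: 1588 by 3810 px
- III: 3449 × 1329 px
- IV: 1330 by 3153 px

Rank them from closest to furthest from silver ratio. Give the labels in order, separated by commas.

I: 3447/1253 ≈ 2.751 → |2.751 − 2.414| = 0.337
II: 3810/1588 ≈ 2.399 → |2.399 − 2.414| = 0.015
III: 3449/1329 ≈ 2.595 → |2.595 − 2.414| = 0.181
IV: 3153/1330 ≈ 2.371 → |2.371 − 2.414| = 0.043

II, IV, III, I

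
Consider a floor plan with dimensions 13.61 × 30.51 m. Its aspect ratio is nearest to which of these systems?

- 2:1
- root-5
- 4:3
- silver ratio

Ratio = 30.51 / 13.61 ≈ 2.242.
Distances: 2:1 2.000 (Δ 0.242); root-5 2.236 (Δ 0.006); 4:3 1.333 (Δ 0.909); silver ratio 2.414 (Δ 0.172).

root-5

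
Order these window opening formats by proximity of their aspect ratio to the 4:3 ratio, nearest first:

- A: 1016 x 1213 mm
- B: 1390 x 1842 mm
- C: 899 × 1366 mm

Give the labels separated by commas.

B, A, C

A: 1213/1016 ≈ 1.194 → |1.194 − 1.333| = 0.139
B: 1842/1390 ≈ 1.325 → |1.325 − 1.333| = 0.008
C: 1366/899 ≈ 1.519 → |1.519 − 1.333| = 0.186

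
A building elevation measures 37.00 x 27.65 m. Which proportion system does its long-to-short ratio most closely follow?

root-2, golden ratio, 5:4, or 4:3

4:3

Ratio = 37.00 / 27.65 ≈ 1.338.
Distances: root-2 1.414 (Δ 0.076); golden ratio 1.618 (Δ 0.280); 5:4 1.250 (Δ 0.088); 4:3 1.333 (Δ 0.005).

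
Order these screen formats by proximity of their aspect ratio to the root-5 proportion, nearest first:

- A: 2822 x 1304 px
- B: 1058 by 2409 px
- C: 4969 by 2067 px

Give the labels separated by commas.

B, A, C

Ratios: A = 2822 / 1304 ≈ 2.164; B = 2409 / 1058 ≈ 2.277; C = 4969 / 2067 ≈ 2.404.
|Δ from 2.236|: A 0.072; B 0.041; C 0.168.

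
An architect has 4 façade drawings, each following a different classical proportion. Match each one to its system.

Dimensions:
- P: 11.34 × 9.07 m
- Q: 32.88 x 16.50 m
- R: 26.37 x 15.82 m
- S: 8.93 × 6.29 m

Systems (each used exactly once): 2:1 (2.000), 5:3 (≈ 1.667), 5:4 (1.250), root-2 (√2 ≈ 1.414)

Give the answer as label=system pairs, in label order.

Ratios: P ≈ 1.250; Q ≈ 1.993; R ≈ 1.667; S ≈ 1.420.
Targets: 2:1 ≈ 2.000; 5:3 ≈ 1.667; 5:4 ≈ 1.250; root-2 ≈ 1.414.

P=5:4, Q=2:1, R=5:3, S=root-2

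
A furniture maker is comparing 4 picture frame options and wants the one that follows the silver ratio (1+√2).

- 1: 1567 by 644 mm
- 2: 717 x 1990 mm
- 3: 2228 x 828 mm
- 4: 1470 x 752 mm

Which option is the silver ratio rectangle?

1

Target silver ratio ≈ 2.414.
1: 2.433 (Δ0.019)  2: 2.775 (Δ0.361)  3: 2.691 (Δ0.277)  4: 1.955 (Δ0.459)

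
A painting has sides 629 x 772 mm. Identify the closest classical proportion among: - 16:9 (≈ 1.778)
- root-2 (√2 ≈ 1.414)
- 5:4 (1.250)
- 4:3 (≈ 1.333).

5:4

772/629 ≈ 1.227. Nearest candidates are 5:4 (1.250, off by 0.023) and 4:3 (1.333, off by 0.106).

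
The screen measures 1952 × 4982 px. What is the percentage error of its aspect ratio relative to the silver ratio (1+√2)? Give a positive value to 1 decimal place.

Ratio = 4982 / 1952 ≈ 2.5523.
Ideal silver ratio ≈ 2.4142. |2.5523 − 2.4142| / 2.4142 ≈ 5.72% → 5.7%.

5.7%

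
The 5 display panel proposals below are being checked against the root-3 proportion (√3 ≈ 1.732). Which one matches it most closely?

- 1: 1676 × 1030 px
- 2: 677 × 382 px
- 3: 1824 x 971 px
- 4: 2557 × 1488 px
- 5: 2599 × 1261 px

Target root-3 ≈ 1.732.
1: 1.627 (Δ0.105)  2: 1.772 (Δ0.040)  3: 1.878 (Δ0.146)  4: 1.718 (Δ0.014)  5: 2.061 (Δ0.329)

4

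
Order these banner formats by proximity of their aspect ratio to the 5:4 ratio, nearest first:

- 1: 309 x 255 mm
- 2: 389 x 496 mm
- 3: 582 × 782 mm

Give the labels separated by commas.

2, 1, 3

Ratios: 1 = 309 / 255 ≈ 1.212; 2 = 496 / 389 ≈ 1.275; 3 = 782 / 582 ≈ 1.344.
|Δ from 1.250|: 1 0.038; 2 0.025; 3 0.094.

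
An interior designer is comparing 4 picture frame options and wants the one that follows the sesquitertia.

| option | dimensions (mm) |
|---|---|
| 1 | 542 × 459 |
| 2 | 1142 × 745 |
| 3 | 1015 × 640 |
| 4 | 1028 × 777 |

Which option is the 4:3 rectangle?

4

Target 4:3 ≈ 1.333.
1: 1.181 (Δ0.152)  2: 1.533 (Δ0.200)  3: 1.586 (Δ0.253)  4: 1.323 (Δ0.010)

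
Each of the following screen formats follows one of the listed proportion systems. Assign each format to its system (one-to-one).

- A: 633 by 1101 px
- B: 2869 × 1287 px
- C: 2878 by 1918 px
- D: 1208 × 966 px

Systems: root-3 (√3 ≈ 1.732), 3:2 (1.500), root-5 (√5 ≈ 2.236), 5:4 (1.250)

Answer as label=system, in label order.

Ratios: A ≈ 1.739; B ≈ 2.229; C ≈ 1.501; D ≈ 1.251.
Targets: root-3 ≈ 1.732; 3:2 ≈ 1.500; root-5 ≈ 2.236; 5:4 ≈ 1.250.

A=root-3, B=root-5, C=3:2, D=5:4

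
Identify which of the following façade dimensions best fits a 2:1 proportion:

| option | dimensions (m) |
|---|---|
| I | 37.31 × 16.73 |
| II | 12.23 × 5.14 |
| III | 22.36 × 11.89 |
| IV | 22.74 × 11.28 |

IV

Ratios (long/short): I ≈ 2.230; II ≈ 2.379; III ≈ 1.881; IV ≈ 2.016.
2:1 ≈ 2.000; option IV is nearest (Δ 0.016).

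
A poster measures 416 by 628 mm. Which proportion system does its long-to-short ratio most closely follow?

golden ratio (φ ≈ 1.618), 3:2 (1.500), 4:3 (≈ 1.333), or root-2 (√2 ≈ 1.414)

3:2

628/416 ≈ 1.510. Nearest candidates are 3:2 (1.500, off by 0.010) and root-2 (1.414, off by 0.096).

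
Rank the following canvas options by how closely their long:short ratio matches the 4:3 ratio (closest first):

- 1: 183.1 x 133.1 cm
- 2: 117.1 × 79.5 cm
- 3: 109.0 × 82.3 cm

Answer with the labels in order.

1: 183.1/133.1 ≈ 1.376 → |1.376 − 1.333| = 0.043
2: 117.1/79.5 ≈ 1.473 → |1.473 − 1.333| = 0.140
3: 109.0/82.3 ≈ 1.324 → |1.324 − 1.333| = 0.009

3, 1, 2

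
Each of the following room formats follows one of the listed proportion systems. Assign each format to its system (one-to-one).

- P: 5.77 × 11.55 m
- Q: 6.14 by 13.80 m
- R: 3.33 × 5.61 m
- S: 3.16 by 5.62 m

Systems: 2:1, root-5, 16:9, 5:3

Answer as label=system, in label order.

Ratios: P ≈ 2.002; Q ≈ 2.248; R ≈ 1.685; S ≈ 1.778.
Targets: 2:1 ≈ 2.000; root-5 ≈ 2.236; 16:9 ≈ 1.778; 5:3 ≈ 1.667.

P=2:1, Q=root-5, R=5:3, S=16:9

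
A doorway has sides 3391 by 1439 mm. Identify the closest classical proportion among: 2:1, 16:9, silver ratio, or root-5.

silver ratio

Ratio = 3391 / 1439 ≈ 2.356.
Distances: 2:1 2.000 (Δ 0.356); 16:9 1.778 (Δ 0.578); silver ratio 2.414 (Δ 0.058); root-5 2.236 (Δ 0.120).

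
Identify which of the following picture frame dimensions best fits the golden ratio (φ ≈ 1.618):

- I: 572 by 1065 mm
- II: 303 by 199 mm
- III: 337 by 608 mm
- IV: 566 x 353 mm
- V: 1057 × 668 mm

IV

Target golden ratio ≈ 1.618.
I: 1.862 (Δ0.244)  II: 1.523 (Δ0.095)  III: 1.804 (Δ0.186)  IV: 1.603 (Δ0.015)  V: 1.582 (Δ0.036)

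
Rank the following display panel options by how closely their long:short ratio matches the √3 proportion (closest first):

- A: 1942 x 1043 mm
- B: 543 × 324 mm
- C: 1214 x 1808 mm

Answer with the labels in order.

Ratios: A = 1942 / 1043 ≈ 1.862; B = 543 / 324 ≈ 1.676; C = 1808 / 1214 ≈ 1.489.
|Δ from 1.732|: A 0.130; B 0.056; C 0.243.

B, A, C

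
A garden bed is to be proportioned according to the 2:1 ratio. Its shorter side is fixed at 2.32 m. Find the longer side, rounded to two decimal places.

2:1 = 2.00000.
Longer side = 2.32 × 2.00000 ≈ 4.6400 → 4.64 m.

4.64 m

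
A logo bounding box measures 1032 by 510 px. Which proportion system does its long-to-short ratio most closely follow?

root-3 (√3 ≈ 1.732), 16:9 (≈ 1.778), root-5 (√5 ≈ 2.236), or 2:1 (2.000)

2:1

1032/510 ≈ 2.024. Nearest candidates are 2:1 (2.000, off by 0.024) and root-5 (2.236, off by 0.212).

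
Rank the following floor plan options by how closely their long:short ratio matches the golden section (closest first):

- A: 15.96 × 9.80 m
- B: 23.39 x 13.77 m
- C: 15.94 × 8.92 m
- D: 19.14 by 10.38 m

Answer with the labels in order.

A, B, C, D

Ratios: A = 15.96 / 9.80 ≈ 1.629; B = 23.39 / 13.77 ≈ 1.699; C = 15.94 / 8.92 ≈ 1.787; D = 19.14 / 10.38 ≈ 1.844.
|Δ from 1.618|: A 0.011; B 0.081; C 0.169; D 0.226.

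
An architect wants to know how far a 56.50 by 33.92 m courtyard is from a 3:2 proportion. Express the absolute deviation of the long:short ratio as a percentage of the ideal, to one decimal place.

Ratio = 56.50 / 33.92 ≈ 1.6657.
Ideal 3:2 = 1.5000. |1.6657 − 1.5000| / 1.5000 ≈ 11.05% → 11.0%.

11.0%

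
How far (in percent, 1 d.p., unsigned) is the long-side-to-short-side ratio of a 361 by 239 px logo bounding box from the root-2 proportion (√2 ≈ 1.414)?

6.8%

Ratio = 361 / 239 ≈ 1.5105.
Ideal root-2 ≈ 1.4142. |1.5105 − 1.4142| / 1.4142 ≈ 6.81% → 6.8%.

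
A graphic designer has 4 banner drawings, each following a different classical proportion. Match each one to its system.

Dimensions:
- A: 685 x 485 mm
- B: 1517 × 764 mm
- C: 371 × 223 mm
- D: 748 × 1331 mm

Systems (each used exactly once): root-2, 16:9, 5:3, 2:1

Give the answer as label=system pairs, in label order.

A=root-2, B=2:1, C=5:3, D=16:9

Ratios: A ≈ 1.412; B ≈ 1.986; C ≈ 1.664; D ≈ 1.779.
Targets: root-2 ≈ 1.414; 16:9 ≈ 1.778; 5:3 ≈ 1.667; 2:1 ≈ 2.000.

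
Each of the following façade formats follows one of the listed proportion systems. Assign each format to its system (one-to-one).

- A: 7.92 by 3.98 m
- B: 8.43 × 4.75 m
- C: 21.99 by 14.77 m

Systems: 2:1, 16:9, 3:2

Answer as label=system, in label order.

A = 7.92/3.98 ≈ 1.990 → 2:1 (2.000)
B = 8.43/4.75 ≈ 1.775 → 16:9 (1.778)
C = 21.99/14.77 ≈ 1.489 → 3:2 (1.500)

A=2:1, B=16:9, C=3:2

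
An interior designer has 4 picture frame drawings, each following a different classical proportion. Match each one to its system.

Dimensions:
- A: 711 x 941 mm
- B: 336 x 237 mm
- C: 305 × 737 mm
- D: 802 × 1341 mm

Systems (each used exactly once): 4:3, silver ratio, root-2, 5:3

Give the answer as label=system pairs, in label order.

A=4:3, B=root-2, C=silver ratio, D=5:3

Ratios: A ≈ 1.323; B ≈ 1.418; C ≈ 2.416; D ≈ 1.672.
Targets: 4:3 ≈ 1.333; silver ratio ≈ 2.414; root-2 ≈ 1.414; 5:3 ≈ 1.667.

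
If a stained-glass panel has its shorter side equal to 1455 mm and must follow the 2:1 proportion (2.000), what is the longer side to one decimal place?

2:1 = 2.00000.
Longer side = 1455 × 2.00000 ≈ 2910.000 → 2910.0 mm.

2910.0 mm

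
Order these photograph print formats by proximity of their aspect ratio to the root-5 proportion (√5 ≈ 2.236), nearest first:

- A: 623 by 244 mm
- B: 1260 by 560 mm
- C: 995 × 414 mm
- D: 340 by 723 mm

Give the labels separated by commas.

Ratios: A = 623 / 244 ≈ 2.553; B = 1260 / 560 ≈ 2.250; C = 995 / 414 ≈ 2.403; D = 723 / 340 ≈ 2.126.
|Δ from 2.236|: A 0.317; B 0.014; C 0.167; D 0.110.

B, D, C, A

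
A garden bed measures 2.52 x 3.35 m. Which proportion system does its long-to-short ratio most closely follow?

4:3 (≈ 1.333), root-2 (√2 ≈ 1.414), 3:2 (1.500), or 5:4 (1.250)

4:3

3.35/2.52 ≈ 1.329. Nearest candidates are 4:3 (1.333, off by 0.004) and 5:4 (1.250, off by 0.079).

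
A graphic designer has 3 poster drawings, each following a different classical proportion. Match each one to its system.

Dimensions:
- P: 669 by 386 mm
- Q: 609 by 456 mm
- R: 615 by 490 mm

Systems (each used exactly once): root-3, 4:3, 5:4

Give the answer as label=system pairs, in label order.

P = 669/386 ≈ 1.733 → root-3 (1.732)
Q = 609/456 ≈ 1.336 → 4:3 (1.333)
R = 615/490 ≈ 1.255 → 5:4 (1.250)

P=root-3, Q=4:3, R=5:4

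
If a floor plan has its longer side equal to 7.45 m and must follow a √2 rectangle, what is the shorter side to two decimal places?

5.27 m

root-2 ≈ 1.41421.
Shorter side = 7.45 ÷ 1.41421 ≈ 5.2680 → 5.27 m.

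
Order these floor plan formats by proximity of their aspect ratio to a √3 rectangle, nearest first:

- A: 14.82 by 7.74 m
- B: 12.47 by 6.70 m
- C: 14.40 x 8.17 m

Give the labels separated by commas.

C, B, A

A: 14.82/7.74 ≈ 1.915 → |1.915 − 1.732| = 0.183
B: 12.47/6.70 ≈ 1.861 → |1.861 − 1.732| = 0.129
C: 14.40/8.17 ≈ 1.763 → |1.763 − 1.732| = 0.031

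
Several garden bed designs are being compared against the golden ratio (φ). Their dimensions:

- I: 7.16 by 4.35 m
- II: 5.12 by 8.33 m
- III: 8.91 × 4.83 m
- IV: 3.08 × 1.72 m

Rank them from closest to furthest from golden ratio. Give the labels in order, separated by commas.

Ratios: I = 7.16 / 4.35 ≈ 1.646; II = 8.33 / 5.12 ≈ 1.627; III = 8.91 / 4.83 ≈ 1.845; IV = 3.08 / 1.72 ≈ 1.791.
|Δ from 1.618|: I 0.028; II 0.009; III 0.227; IV 0.173.

II, I, IV, III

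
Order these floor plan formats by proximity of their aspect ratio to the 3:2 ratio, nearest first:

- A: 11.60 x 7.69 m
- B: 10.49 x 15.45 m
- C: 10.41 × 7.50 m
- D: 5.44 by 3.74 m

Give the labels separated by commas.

A, B, D, C

Ratios: A = 11.60 / 7.69 ≈ 1.508; B = 15.45 / 10.49 ≈ 1.473; C = 10.41 / 7.50 ≈ 1.388; D = 5.44 / 3.74 ≈ 1.455.
|Δ from 1.500|: A 0.008; B 0.027; C 0.112; D 0.045.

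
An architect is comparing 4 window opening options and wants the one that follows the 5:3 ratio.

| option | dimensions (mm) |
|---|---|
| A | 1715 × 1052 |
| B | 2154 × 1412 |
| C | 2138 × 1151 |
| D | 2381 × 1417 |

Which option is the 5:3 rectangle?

Target 5:3 ≈ 1.667.
A: 1.630 (Δ0.037)  B: 1.525 (Δ0.142)  C: 1.858 (Δ0.191)  D: 1.680 (Δ0.013)

D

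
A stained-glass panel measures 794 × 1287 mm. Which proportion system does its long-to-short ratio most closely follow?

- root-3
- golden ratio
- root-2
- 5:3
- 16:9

1287/794 ≈ 1.621. Nearest candidates are golden ratio (1.618, off by 0.003) and 5:3 (1.667, off by 0.046).

golden ratio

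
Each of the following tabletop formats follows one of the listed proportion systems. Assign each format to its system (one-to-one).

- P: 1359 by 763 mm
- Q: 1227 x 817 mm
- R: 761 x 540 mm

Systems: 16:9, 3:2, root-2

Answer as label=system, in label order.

P=16:9, Q=3:2, R=root-2

P = 1359/763 ≈ 1.781 → 16:9 (1.778)
Q = 1227/817 ≈ 1.502 → 3:2 (1.500)
R = 761/540 ≈ 1.409 → root-2 (1.414)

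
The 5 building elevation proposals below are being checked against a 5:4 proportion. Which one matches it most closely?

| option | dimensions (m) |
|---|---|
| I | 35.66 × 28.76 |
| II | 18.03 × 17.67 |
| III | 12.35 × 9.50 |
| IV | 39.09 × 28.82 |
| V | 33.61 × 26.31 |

Target 5:4 ≈ 1.250.
I: 1.240 (Δ0.010)  II: 1.020 (Δ0.230)  III: 1.300 (Δ0.050)  IV: 1.356 (Δ0.106)  V: 1.277 (Δ0.027)

I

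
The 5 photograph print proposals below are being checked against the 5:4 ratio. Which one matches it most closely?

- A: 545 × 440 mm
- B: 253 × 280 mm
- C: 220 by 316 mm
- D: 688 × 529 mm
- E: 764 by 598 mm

A

Ratios (long/short): A ≈ 1.239; B ≈ 1.107; C ≈ 1.436; D ≈ 1.301; E ≈ 1.278.
5:4 ≈ 1.250; option A is nearest (Δ 0.011).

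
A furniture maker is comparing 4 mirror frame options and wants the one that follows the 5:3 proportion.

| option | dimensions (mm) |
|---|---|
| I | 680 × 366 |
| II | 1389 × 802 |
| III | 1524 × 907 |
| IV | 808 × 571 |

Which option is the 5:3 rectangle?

III

Ratios (long/short): I ≈ 1.858; II ≈ 1.732; III ≈ 1.680; IV ≈ 1.415.
5:3 ≈ 1.667; option III is nearest (Δ 0.013).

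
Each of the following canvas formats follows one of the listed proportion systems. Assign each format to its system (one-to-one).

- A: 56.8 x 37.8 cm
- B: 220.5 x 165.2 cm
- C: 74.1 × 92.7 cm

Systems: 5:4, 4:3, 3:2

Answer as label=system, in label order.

A=3:2, B=4:3, C=5:4

A = 56.8/37.8 ≈ 1.503 → 3:2 (1.500)
B = 220.5/165.2 ≈ 1.335 → 4:3 (1.333)
C = 92.7/74.1 ≈ 1.251 → 5:4 (1.250)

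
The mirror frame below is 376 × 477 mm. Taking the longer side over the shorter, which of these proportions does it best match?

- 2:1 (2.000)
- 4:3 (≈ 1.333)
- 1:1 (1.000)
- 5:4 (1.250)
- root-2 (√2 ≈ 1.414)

Ratio = 477 / 376 ≈ 1.269.
Distances: 2:1 2.000 (Δ 0.731); 4:3 1.333 (Δ 0.064); 1:1 1.000 (Δ 0.269); 5:4 1.250 (Δ 0.019); root-2 1.414 (Δ 0.145).

5:4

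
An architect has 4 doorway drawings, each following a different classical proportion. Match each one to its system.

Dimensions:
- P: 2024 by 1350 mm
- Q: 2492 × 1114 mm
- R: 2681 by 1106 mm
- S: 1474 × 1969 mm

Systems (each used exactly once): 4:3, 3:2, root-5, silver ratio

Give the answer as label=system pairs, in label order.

P=3:2, Q=root-5, R=silver ratio, S=4:3

Ratios: P ≈ 1.499; Q ≈ 2.237; R ≈ 2.424; S ≈ 1.336.
Targets: 4:3 ≈ 1.333; 3:2 ≈ 1.500; root-5 ≈ 2.236; silver ratio ≈ 2.414.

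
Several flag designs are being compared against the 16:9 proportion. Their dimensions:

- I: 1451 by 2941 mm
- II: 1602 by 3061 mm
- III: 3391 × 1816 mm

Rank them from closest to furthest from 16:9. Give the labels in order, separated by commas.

III, II, I

I: 2941/1451 ≈ 2.027 → |2.027 − 1.778| = 0.249
II: 3061/1602 ≈ 1.911 → |1.911 − 1.778| = 0.133
III: 3391/1816 ≈ 1.867 → |1.867 − 1.778| = 0.089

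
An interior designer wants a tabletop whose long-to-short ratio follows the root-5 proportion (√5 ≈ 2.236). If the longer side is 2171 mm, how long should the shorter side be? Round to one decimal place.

970.9 mm

root-5 ≈ 2.23607.
Shorter side = 2171 ÷ 2.23607 ≈ 970.900 → 970.9 mm.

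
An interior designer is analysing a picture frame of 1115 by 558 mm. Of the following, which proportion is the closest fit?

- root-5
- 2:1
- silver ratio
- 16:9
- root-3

1115/558 ≈ 1.998. Nearest candidates are 2:1 (2.000, off by 0.002) and 16:9 (1.778, off by 0.220).

2:1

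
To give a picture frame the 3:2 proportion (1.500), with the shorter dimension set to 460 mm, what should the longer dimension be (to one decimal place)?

690.0 mm

3:2 = 1.50000.
Longer side = 460 × 1.50000 ≈ 690.000 → 690.0 mm.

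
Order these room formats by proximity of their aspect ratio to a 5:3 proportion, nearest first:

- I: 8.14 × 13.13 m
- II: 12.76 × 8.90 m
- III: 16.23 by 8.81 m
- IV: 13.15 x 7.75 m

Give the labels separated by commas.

IV, I, III, II

Ratios: I = 13.13 / 8.14 ≈ 1.613; II = 12.76 / 8.90 ≈ 1.434; III = 16.23 / 8.81 ≈ 1.842; IV = 13.15 / 7.75 ≈ 1.697.
|Δ from 1.667|: I 0.054; II 0.233; III 0.175; IV 0.030.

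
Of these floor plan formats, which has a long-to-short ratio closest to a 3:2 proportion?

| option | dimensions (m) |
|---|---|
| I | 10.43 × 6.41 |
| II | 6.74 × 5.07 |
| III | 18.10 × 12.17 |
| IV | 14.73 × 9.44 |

Ratios (long/short): I ≈ 1.627; II ≈ 1.329; III ≈ 1.487; IV ≈ 1.560.
3:2 ≈ 1.500; option III is nearest (Δ 0.013).

III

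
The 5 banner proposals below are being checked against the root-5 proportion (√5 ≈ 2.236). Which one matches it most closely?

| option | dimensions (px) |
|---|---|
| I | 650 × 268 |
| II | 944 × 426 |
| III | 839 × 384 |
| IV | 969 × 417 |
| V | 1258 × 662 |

II

Ratios (long/short): I ≈ 2.425; II ≈ 2.216; III ≈ 2.185; IV ≈ 2.324; V ≈ 1.900.
root-5 ≈ 2.236; option II is nearest (Δ 0.020).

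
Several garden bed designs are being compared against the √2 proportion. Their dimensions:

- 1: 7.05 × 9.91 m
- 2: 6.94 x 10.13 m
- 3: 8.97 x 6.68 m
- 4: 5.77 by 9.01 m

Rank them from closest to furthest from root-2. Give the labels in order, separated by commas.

1, 2, 3, 4

1: 9.91/7.05 ≈ 1.406 → |1.406 − 1.414| = 0.008
2: 10.13/6.94 ≈ 1.460 → |1.460 − 1.414| = 0.046
3: 8.97/6.68 ≈ 1.343 → |1.343 − 1.414| = 0.071
4: 9.01/5.77 ≈ 1.562 → |1.562 − 1.414| = 0.148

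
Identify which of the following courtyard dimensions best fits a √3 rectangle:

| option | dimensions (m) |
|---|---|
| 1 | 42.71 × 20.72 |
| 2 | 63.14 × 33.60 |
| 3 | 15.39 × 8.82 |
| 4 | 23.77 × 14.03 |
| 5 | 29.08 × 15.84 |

3

Ratios (long/short): 1 ≈ 2.061; 2 ≈ 1.879; 3 ≈ 1.745; 4 ≈ 1.694; 5 ≈ 1.836.
root-3 ≈ 1.732; option 3 is nearest (Δ 0.013).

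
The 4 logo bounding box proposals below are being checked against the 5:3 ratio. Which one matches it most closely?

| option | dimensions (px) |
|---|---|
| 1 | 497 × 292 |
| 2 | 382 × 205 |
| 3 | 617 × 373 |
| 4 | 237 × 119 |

Target 5:3 ≈ 1.667.
1: 1.702 (Δ0.035)  2: 1.863 (Δ0.196)  3: 1.654 (Δ0.013)  4: 1.992 (Δ0.325)

3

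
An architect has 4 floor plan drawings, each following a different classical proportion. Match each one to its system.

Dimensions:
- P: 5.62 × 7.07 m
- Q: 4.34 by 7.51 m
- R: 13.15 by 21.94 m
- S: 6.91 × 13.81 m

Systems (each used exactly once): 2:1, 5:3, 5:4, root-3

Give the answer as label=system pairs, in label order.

P = 7.07/5.62 ≈ 1.258 → 5:4 (1.250)
Q = 7.51/4.34 ≈ 1.730 → root-3 (1.732)
R = 21.94/13.15 ≈ 1.668 → 5:3 (1.667)
S = 13.81/6.91 ≈ 1.999 → 2:1 (2.000)

P=5:4, Q=root-3, R=5:3, S=2:1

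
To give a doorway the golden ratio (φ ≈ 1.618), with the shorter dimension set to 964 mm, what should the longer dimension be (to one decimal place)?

1559.8 mm

golden ratio ≈ 1.61803.
Longer side = 964 × 1.61803 ≈ 1559.781 → 1559.8 mm.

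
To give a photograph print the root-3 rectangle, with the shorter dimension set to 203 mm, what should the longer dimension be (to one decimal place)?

root-3 ≈ 1.73205.
Longer side = 203 × 1.73205 ≈ 351.606 → 351.6 mm.

351.6 mm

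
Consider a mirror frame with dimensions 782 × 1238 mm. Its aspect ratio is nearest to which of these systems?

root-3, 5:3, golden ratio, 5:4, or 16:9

1238/782 ≈ 1.583. Nearest candidates are golden ratio (1.618, off by 0.035) and 5:3 (1.667, off by 0.084).

golden ratio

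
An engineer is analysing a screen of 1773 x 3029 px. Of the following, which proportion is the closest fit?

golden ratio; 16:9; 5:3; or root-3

Ratio = 3029 / 1773 ≈ 1.708.
Distances: golden ratio 1.618 (Δ 0.090); 16:9 1.778 (Δ 0.070); 5:3 1.667 (Δ 0.041); root-3 1.732 (Δ 0.024).

root-3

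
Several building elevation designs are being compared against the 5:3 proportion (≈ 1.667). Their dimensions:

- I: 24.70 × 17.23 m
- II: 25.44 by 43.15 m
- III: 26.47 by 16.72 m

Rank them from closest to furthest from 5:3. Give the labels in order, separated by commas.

Ratios: I = 24.70 / 17.23 ≈ 1.434; II = 43.15 / 25.44 ≈ 1.696; III = 26.47 / 16.72 ≈ 1.583.
|Δ from 1.667|: I 0.233; II 0.029; III 0.084.

II, III, I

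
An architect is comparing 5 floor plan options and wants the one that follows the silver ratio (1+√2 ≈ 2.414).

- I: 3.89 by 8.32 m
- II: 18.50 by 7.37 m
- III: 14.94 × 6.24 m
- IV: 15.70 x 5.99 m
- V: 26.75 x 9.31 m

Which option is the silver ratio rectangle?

Ratios (long/short): I ≈ 2.139; II ≈ 2.510; III ≈ 2.394; IV ≈ 2.621; V ≈ 2.873.
silver ratio ≈ 2.414; option III is nearest (Δ 0.020).

III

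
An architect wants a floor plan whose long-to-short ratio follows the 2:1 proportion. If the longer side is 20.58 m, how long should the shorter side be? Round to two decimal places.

10.29 m

2:1 = 2.00000.
Shorter side = 20.58 ÷ 2.00000 ≈ 10.2900 → 10.29 m.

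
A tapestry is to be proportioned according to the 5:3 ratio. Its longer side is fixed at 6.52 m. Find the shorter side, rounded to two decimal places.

3.91 m

5:3 ≈ 1.66667.
Shorter side = 6.52 ÷ 1.66667 ≈ 3.9120 → 3.91 m.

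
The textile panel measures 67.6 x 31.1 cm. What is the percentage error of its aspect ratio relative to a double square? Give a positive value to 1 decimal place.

Ratio = 67.6 / 31.1 ≈ 2.1736.
Ideal 2:1 = 2.0000. |2.1736 − 2.0000| / 2.0000 ≈ 8.68% → 8.7%.

8.7%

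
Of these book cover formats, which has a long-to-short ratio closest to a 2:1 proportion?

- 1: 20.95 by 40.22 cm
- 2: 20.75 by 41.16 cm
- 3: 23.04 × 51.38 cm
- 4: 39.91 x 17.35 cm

Target 2:1 ≈ 2.000.
1: 1.920 (Δ0.080)  2: 1.984 (Δ0.016)  3: 2.230 (Δ0.230)  4: 2.300 (Δ0.300)

2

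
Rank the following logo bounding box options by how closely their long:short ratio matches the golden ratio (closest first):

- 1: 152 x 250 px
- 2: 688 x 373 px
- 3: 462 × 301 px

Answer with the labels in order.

1, 3, 2

Ratios: 1 = 250 / 152 ≈ 1.645; 2 = 688 / 373 ≈ 1.845; 3 = 462 / 301 ≈ 1.535.
|Δ from 1.618|: 1 0.027; 2 0.227; 3 0.083.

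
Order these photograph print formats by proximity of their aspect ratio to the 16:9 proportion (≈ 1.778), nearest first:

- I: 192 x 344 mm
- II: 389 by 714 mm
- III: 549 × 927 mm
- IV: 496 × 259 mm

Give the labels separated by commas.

Ratios: I = 344 / 192 ≈ 1.792; II = 714 / 389 ≈ 1.835; III = 927 / 549 ≈ 1.689; IV = 496 / 259 ≈ 1.915.
|Δ from 1.778|: I 0.014; II 0.057; III 0.089; IV 0.137.

I, II, III, IV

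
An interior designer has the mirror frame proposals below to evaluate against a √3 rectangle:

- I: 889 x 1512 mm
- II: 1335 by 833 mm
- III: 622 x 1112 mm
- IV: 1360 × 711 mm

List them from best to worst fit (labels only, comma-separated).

Ratios: I = 1512 / 889 ≈ 1.701; II = 1335 / 833 ≈ 1.603; III = 1112 / 622 ≈ 1.788; IV = 1360 / 711 ≈ 1.913.
|Δ from 1.732|: I 0.031; II 0.129; III 0.056; IV 0.181.

I, III, II, IV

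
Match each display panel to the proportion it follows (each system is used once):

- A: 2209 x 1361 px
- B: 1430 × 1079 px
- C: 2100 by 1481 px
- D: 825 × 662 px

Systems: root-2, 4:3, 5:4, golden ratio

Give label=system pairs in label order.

Ratios: A ≈ 1.623; B ≈ 1.325; C ≈ 1.418; D ≈ 1.246.
Targets: root-2 ≈ 1.414; 4:3 ≈ 1.333; 5:4 ≈ 1.250; golden ratio ≈ 1.618.

A=golden ratio, B=4:3, C=root-2, D=5:4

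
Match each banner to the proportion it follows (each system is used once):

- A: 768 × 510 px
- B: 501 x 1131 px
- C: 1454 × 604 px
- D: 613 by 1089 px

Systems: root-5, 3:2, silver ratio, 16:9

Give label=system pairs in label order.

A = 768/510 ≈ 1.506 → 3:2 (1.500)
B = 1131/501 ≈ 2.257 → root-5 (2.236)
C = 1454/604 ≈ 2.407 → silver ratio (2.414)
D = 1089/613 ≈ 1.777 → 16:9 (1.778)

A=3:2, B=root-5, C=silver ratio, D=16:9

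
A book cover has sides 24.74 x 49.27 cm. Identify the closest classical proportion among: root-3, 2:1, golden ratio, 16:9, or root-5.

Ratio = 49.27 / 24.74 ≈ 1.992.
Distances: root-3 1.732 (Δ 0.260); 2:1 2.000 (Δ 0.008); golden ratio 1.618 (Δ 0.374); 16:9 1.778 (Δ 0.214); root-5 2.236 (Δ 0.244).

2:1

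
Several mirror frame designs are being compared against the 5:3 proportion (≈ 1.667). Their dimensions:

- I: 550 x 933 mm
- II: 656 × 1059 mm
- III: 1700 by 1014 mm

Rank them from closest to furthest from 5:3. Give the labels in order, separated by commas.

I: 933/550 ≈ 1.696 → |1.696 − 1.667| = 0.029
II: 1059/656 ≈ 1.614 → |1.614 − 1.667| = 0.053
III: 1700/1014 ≈ 1.677 → |1.677 − 1.667| = 0.010

III, I, II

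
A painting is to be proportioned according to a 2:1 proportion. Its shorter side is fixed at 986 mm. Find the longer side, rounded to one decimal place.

1972.0 mm

2:1 = 2.00000.
Longer side = 986 × 2.00000 ≈ 1972.000 → 1972.0 mm.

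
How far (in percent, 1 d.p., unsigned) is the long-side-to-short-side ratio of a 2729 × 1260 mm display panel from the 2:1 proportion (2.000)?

Ratio = 2729 / 1260 ≈ 2.1659.
Ideal 2:1 = 2.0000. |2.1659 − 2.0000| / 2.0000 ≈ 8.30% → 8.3%.

8.3%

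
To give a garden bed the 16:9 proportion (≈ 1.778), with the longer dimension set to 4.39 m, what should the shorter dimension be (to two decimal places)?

16:9 ≈ 1.77778.
Shorter side = 4.39 ÷ 1.77778 ≈ 2.4694 → 2.47 m.

2.47 m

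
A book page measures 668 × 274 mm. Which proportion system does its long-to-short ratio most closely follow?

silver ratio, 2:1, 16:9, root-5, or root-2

silver ratio

Ratio = 668 / 274 ≈ 2.438.
Distances: silver ratio 2.414 (Δ 0.024); 2:1 2.000 (Δ 0.438); 16:9 1.778 (Δ 0.660); root-5 2.236 (Δ 0.202); root-2 1.414 (Δ 1.024).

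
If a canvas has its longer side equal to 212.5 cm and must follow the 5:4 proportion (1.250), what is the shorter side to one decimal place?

5:4 = 1.25000.
Shorter side = 212.5 ÷ 1.25000 ≈ 170.000 → 170.0 cm.

170.0 cm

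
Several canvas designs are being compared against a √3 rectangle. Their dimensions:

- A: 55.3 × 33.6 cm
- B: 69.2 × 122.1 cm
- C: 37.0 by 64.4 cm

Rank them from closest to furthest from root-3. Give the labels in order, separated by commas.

Ratios: A = 55.3 / 33.6 ≈ 1.646; B = 122.1 / 69.2 ≈ 1.764; C = 64.4 / 37.0 ≈ 1.741.
|Δ from 1.732|: A 0.086; B 0.032; C 0.009.

C, B, A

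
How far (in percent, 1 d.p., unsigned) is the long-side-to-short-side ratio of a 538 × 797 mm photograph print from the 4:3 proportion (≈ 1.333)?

Ratio = 797 / 538 ≈ 1.4814.
Ideal 4:3 ≈ 1.3333. |1.4814 − 1.3333| / 1.3333 ≈ 11.11% → 11.1%.

11.1%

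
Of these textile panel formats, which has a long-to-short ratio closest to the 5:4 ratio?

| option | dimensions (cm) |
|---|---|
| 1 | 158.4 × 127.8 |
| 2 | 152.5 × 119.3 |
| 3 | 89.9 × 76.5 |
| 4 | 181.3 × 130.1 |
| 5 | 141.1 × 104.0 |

1

Target 5:4 ≈ 1.250.
1: 1.239 (Δ0.011)  2: 1.278 (Δ0.028)  3: 1.175 (Δ0.075)  4: 1.394 (Δ0.144)  5: 1.357 (Δ0.107)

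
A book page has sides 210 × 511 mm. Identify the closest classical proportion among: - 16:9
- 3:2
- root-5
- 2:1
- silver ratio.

silver ratio

Ratio = 511 / 210 ≈ 2.433.
Distances: 16:9 1.778 (Δ 0.655); 3:2 1.500 (Δ 0.933); root-5 2.236 (Δ 0.197); 2:1 2.000 (Δ 0.433); silver ratio 2.414 (Δ 0.019).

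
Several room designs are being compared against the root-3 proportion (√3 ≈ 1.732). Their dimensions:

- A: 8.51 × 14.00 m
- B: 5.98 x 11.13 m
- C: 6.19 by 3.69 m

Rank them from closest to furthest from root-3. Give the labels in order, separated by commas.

Ratios: A = 14.00 / 8.51 ≈ 1.645; B = 11.13 / 5.98 ≈ 1.861; C = 6.19 / 3.69 ≈ 1.678.
|Δ from 1.732|: A 0.087; B 0.129; C 0.054.

C, A, B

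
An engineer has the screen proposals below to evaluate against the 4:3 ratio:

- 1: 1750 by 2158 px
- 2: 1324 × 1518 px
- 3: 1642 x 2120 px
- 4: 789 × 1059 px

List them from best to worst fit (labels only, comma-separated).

4, 3, 1, 2

1: 2158/1750 ≈ 1.233 → |1.233 − 1.333| = 0.100
2: 1518/1324 ≈ 1.147 → |1.147 − 1.333| = 0.186
3: 2120/1642 ≈ 1.291 → |1.291 − 1.333| = 0.042
4: 1059/789 ≈ 1.342 → |1.342 − 1.333| = 0.009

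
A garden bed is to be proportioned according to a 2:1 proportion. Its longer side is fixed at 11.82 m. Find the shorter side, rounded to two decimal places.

2:1 = 2.00000.
Shorter side = 11.82 ÷ 2.00000 ≈ 5.9100 → 5.91 m.

5.91 m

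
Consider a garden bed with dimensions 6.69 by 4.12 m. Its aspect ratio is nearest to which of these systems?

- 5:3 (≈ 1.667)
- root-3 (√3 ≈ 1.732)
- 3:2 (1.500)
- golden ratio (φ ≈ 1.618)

golden ratio

6.69/4.12 ≈ 1.624. Nearest candidates are golden ratio (1.618, off by 0.006) and 5:3 (1.667, off by 0.043).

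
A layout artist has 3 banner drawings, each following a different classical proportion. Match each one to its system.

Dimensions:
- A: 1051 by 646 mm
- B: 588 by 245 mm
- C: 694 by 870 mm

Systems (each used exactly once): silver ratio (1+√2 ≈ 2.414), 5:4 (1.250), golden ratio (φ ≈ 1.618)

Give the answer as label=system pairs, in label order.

A=golden ratio, B=silver ratio, C=5:4

A = 1051/646 ≈ 1.627 → golden ratio (1.618)
B = 588/245 ≈ 2.400 → silver ratio (2.414)
C = 870/694 ≈ 1.254 → 5:4 (1.250)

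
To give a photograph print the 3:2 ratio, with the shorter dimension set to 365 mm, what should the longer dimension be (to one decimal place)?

3:2 = 1.50000.
Longer side = 365 × 1.50000 ≈ 547.500 → 547.5 mm.

547.5 mm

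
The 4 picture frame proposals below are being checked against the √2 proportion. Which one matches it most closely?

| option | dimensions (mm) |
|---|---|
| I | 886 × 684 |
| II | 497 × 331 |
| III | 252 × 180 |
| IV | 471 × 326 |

III

Target root-2 ≈ 1.414.
I: 1.295 (Δ0.119)  II: 1.502 (Δ0.088)  III: 1.400 (Δ0.014)  IV: 1.445 (Δ0.031)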